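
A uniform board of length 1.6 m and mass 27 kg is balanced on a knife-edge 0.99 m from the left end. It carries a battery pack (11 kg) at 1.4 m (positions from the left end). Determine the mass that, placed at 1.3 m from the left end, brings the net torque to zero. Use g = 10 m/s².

m ≈ 2 kg

Take moments about the knife-edge (at 0.99 m from the left end).
Beam weight: 27 × 10 = 270 N down at 0.8 m → arm 0.19 m, τ = 270 × 0.19 = 51.3 N·m counterclockwise.
Battery pack: 11 × 10 = 110 N down at 1.4 m → arm 0.41 m, τ = 110 × 0.41 = 45.1 N·m clockwise.
Net moment of known loads = 6.2 N·m counterclockwise.
An unknown mass m at 1.3 m has arm 0.31 m; its moment is m·g·0.31 clockwise.
Στ = 0 ⇒ m × 10 × 0.31 = 6.2 ⇒ m = 6.2 / (10 × 0.31) = 2 kg.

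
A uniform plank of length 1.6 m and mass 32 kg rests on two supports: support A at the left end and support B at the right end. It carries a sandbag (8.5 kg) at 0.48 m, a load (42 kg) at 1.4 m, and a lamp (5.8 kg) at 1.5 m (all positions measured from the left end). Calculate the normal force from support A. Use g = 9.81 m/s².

Taking torques about support B:
Beam weight: 32 × 9.81 = 313.9 N down at 0.8 m → arm 0.8 m, τ = 313.9 × 0.8 = 251.1 N·m counterclockwise.
Sandbag: 8.5 × 9.81 = 83.39 N down at 0.48 m → arm 1.12 m, τ = 83.39 × 1.12 = 93.4 N·m counterclockwise.
Load: 42 × 9.81 = 412 N down at 1.4 m → arm 0.2 m, τ = 412 × 0.2 = 82.4 N·m counterclockwise.
Lamp: 5.8 × 9.81 = 56.9 N down at 1.5 m → arm 0.1 m, τ = 56.9 × 0.1 = 5.69 N·m counterclockwise.
Net load moment about support B = 432.6 N·m counterclockwise.
Reaction R at support A is upward at 0 m, arm 1.6 m → moment R × 1.6 clockwise.
Balancing moments: R × 1.6 = 432.6, giving R = 270 N.

R_A ≈ 270 N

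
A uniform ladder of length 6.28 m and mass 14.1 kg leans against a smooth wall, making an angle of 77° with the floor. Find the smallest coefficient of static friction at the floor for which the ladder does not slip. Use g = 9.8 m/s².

μ_min ≈ 0.115

Choose the foot of the ladder as the axis so the floor normal and friction both act there and drop out.
Ladder weight 14.1×9.8 = 138.2 N acts at 3.14 m along the ladder; its horizontal arm is 3.14·cos77° = 0.7063 m → τ = 97.61 N·m clockwise.
Wall normal N acts horizontally at the top; its moment arm is the height L sinθ = 6.28·sin77° = 6.119 m, counterclockwise.
Setting net torque to zero: N × 6.119 = 97.61 → N = 15.95 N.
ΣFx = 0 ⇒ f = N_wall = 15.95 N. ΣFy = 0 ⇒ N_floor = 138.2 N.
μ_min = f / N_floor = 15.95 / 138.2 = 0.115.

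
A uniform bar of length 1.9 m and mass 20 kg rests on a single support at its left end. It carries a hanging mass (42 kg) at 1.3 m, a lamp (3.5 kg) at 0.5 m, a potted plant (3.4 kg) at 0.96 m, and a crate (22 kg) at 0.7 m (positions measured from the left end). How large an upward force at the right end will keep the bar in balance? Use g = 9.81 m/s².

F ≈ 485 N

Taking torques about the left end:
Beam weight: 20 × 9.81 = 196.2 N down at 0.95 m → arm 0.95 m, τ = 196.2 × 0.95 = 186.4 N·m clockwise.
Hanging mass: 42 × 9.81 = 412 N down at 1.3 m → arm 1.3 m, τ = 412 × 1.3 = 535.6 N·m clockwise.
Lamp: 3.5 × 9.81 = 34.34 N down at 0.5 m → arm 0.5 m, τ = 34.34 × 0.5 = 17.17 N·m clockwise.
Potted plant: 3.4 × 9.81 = 33.35 N down at 0.96 m → arm 0.96 m, τ = 33.35 × 0.96 = 32.02 N·m clockwise.
Crate: 22 × 9.81 = 215.8 N down at 0.7 m → arm 0.7 m, τ = 215.8 × 0.7 = 151.1 N·m clockwise.
Net moment of the loads = 922.3 N·m clockwise.
The upward force F acts at the right end, arm 1.9 m, giving F × 1.9 counterclockwise.
Στ = 0 ⇒ F × 1.9 = 922.3 ⇒ F = 922.3 / 1.9 = 485 N.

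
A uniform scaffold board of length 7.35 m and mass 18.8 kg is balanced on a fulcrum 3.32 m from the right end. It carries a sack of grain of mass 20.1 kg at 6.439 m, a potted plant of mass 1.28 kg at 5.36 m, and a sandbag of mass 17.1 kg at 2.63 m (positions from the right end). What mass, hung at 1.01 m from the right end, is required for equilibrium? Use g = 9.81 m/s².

m ≈ 26.1 kg

Choose the fulcrum (at 3.32 m from the right end) as the axis so the support reaction has zero arm there.
Beam weight: 18.8 × 9.81 = 184.4 N down at 3.675 m → arm 0.355 m, τ = 184.4 × 0.355 = 65.46 N·m counterclockwise.
Sack of grain: 20.1 × 9.81 = 197.2 N down at 6.439 m → arm 3.119 m, τ = 197.2 × 3.119 = 615.1 N·m counterclockwise.
Potted plant: 1.28 × 9.81 = 12.56 N down at 5.36 m → arm 2.04 m, τ = 12.56 × 2.04 = 25.62 N·m counterclockwise.
Sandbag: 17.1 × 9.81 = 167.8 N down at 2.63 m → arm 0.69 m, τ = 167.8 × 0.69 = 115.8 N·m clockwise.
Net moment of known loads = 590.4 N·m counterclockwise.
An unknown mass m at 1.01 m has arm 2.31 m; its moment is m·g·2.31 clockwise.
Στ = 0 ⇒ m × 9.81 × 2.31 = 590.4 ⇒ m = 590.4 / (9.81 × 2.31) = 26.1 kg.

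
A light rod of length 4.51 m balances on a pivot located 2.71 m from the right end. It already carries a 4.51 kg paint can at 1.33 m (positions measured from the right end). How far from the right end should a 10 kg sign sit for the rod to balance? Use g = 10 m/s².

Choose the pivot (at 2.71 m from the right end) as the axis so the support reaction has zero arm there.
Paint can: 4.51 × 10 = 45.1 N down at 1.33 m → arm 1.38 m, τ = 45.1 × 1.38 = 62.24 N·m clockwise.
Net moment of existing loads = 62.24 N·m clockwise.
The sign weighs 10 × 10 = 100 N and must supply an equal counterclockwise moment, so its lever arm about the pivot is 62.24 / 100 = 0.622 m.
That puts it at 2.71 + 0.622 = 3.33 m from the right end.

x ≈ 3.33 m from the right end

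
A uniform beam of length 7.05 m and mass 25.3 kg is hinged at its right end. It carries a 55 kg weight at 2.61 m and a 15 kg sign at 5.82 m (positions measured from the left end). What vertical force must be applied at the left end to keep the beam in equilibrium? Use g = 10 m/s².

Taking torques about the right end:
Beam weight: 25.3 × 10 = 253 N down at 3.525 m → arm 3.525 m, τ = 253 × 3.525 = 891.8 N·m counterclockwise.
Weight: 55 × 10 = 550 N down at 2.61 m → arm 4.44 m, τ = 550 × 4.44 = 2442 N·m counterclockwise.
Sign: 15 × 10 = 150 N down at 5.82 m → arm 1.23 m, τ = 150 × 1.23 = 184.5 N·m counterclockwise.
Net moment of the loads = 3518 N·m counterclockwise.
The upward force F acts at the left end, arm 7.05 m, giving F × 7.05 clockwise.
For rotational equilibrium, F × 7.05 = 3518, so F = 3518 / 7.05 = 499 N.

F ≈ 499 N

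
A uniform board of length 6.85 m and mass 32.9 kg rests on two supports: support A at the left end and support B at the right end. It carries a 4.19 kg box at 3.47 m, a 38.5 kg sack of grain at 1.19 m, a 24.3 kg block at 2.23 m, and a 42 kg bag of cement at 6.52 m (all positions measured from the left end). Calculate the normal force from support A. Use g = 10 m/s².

R_A ≈ 687 N

Choose support B as the axis so its reaction then has zero moment arm.
Beam weight: 32.9 × 10 = 329 N down at 3.425 m → arm 3.425 m, τ = 329 × 3.425 = 1127 N·m counterclockwise.
Box: 4.19 × 10 = 41.9 N down at 3.47 m → arm 3.38 m, τ = 41.9 × 3.38 = 141.6 N·m counterclockwise.
Sack of grain: 38.5 × 10 = 385 N down at 1.19 m → arm 5.66 m, τ = 385 × 5.66 = 2179 N·m counterclockwise.
Block: 24.3 × 10 = 243 N down at 2.23 m → arm 4.62 m, τ = 243 × 4.62 = 1123 N·m counterclockwise.
Bag of cement: 42 × 10 = 420 N down at 6.52 m → arm 0.33 m, τ = 420 × 0.33 = 138.6 N·m counterclockwise.
Net load moment about support B = 4709 N·m counterclockwise.
Reaction R at support A is upward at 0 m, arm 6.85 m → moment R × 6.85 clockwise.
Balancing moments: R × 6.85 = 4709, giving R = 687 N.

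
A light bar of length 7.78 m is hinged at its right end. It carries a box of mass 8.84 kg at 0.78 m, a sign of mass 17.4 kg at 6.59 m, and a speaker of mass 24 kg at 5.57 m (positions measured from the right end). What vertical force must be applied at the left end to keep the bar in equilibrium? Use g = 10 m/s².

F ≈ 328 N

Sum moments about the right end (the unknown pivot reaction has zero arm there).
Box: 8.84 × 10 = 88.4 N down at 0.78 m → arm 0.78 m, τ = 88.4 × 0.78 = 68.95 N·m counterclockwise.
Sign: 17.4 × 10 = 174 N down at 6.59 m → arm 6.59 m, τ = 174 × 6.59 = 1147 N·m counterclockwise.
Speaker: 24 × 10 = 240 N down at 5.57 m → arm 5.57 m, τ = 240 × 5.57 = 1337 N·m counterclockwise.
Net moment of the loads = 2553 N·m counterclockwise.
The upward force F acts at the left end, arm 7.78 m, giving F × 7.78 clockwise.
Στ = 0 ⇒ F × 7.78 = 2553 ⇒ F = 2553 / 7.78 = 328 N.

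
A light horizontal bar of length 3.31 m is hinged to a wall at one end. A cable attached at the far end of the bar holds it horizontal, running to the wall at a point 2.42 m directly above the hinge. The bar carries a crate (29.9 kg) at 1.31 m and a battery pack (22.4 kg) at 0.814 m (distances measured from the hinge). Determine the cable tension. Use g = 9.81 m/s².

Take moments about the hinge.
Crate: 29.9 × 9.81 = 293.3 N down at 1.31 m → arm 1.31 m, τ = 293.3 × 1.31 = 384.2 N·m clockwise.
Battery pack: 22.4 × 9.81 = 219.7 N down at 0.814 m → arm 0.814 m, τ = 219.7 × 0.814 = 178.8 N·m clockwise.
Total clockwise load moment = 563 N·m.
The cable tension T acts at 3.31 m; only its component perpendicular to the bar, T sinθ, produces torque. sinθ = h/√(h²+d²) = 2.42/√(2.42²+3.31²) = 0.5902.
Balancing moments: T × 3.31 × 0.5902 = 563, giving T = 563 / 1.954 = 288 N.

T ≈ 288 N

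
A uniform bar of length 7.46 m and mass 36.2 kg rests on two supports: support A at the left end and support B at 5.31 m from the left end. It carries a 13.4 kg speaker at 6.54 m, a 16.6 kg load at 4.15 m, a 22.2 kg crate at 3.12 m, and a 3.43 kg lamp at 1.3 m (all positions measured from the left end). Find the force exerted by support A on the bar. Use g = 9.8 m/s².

R_A ≈ 226 N

Taking torques about support B:
Beam weight: 36.2 × 9.8 = 354.8 N down at 3.73 m → arm 1.58 m, τ = 354.8 × 1.58 = 560.6 N·m counterclockwise.
Speaker: 13.4 × 9.8 = 131.3 N down at 6.54 m → arm 1.23 m, τ = 131.3 × 1.23 = 161.5 N·m clockwise.
Load: 16.6 × 9.8 = 162.7 N down at 4.15 m → arm 1.16 m, τ = 162.7 × 1.16 = 188.7 N·m counterclockwise.
Crate: 22.2 × 9.8 = 217.6 N down at 3.12 m → arm 2.19 m, τ = 217.6 × 2.19 = 476.5 N·m counterclockwise.
Lamp: 3.43 × 9.8 = 33.61 N down at 1.3 m → arm 4.01 m, τ = 33.61 × 4.01 = 134.8 N·m counterclockwise.
Net load moment about support B = 1199 N·m counterclockwise.
Reaction R at support A is upward at 0 m, arm 5.31 m → moment R × 5.31 clockwise.
For rotational equilibrium, R × 5.31 = 1199, so R = 226 N.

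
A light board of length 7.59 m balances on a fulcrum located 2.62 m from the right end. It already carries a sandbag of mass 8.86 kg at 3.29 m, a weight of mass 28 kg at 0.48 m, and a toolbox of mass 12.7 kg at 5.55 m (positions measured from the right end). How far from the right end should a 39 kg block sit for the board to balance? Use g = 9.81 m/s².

Taking torques about the fulcrum (at 2.62 m from the right end):
Sandbag: 8.86 × 9.81 = 86.92 N down at 3.29 m → arm 0.67 m, τ = 86.92 × 0.67 = 58.24 N·m counterclockwise.
Weight: 28 × 9.81 = 274.7 N down at 0.48 m → arm 2.14 m, τ = 274.7 × 2.14 = 587.9 N·m clockwise.
Toolbox: 12.7 × 9.81 = 124.6 N down at 5.55 m → arm 2.93 m, τ = 124.6 × 2.93 = 365.1 N·m counterclockwise.
Net moment of existing loads = 164.6 N·m clockwise.
The block weighs 39 × 9.81 = 382.6 N and must supply an equal counterclockwise moment, so its lever arm about the fulcrum is 164.6 / 382.6 = 0.43 m.
That puts it at 2.62 + 0.43 = 3.05 m from the right end.

x ≈ 3.05 m from the right end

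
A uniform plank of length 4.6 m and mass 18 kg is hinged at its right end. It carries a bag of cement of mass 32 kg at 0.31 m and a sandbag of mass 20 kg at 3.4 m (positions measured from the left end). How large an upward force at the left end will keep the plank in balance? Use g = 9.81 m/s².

Taking torques about the right end:
Beam weight: 18 × 9.81 = 176.6 N down at 2.3 m → arm 2.3 m, τ = 176.6 × 2.3 = 406.2 N·m counterclockwise.
Bag of cement: 32 × 9.81 = 313.9 N down at 0.31 m → arm 4.29 m, τ = 313.9 × 4.29 = 1347 N·m counterclockwise.
Sandbag: 20 × 9.81 = 196.2 N down at 3.4 m → arm 1.2 m, τ = 196.2 × 1.2 = 235.4 N·m counterclockwise.
Net moment of the loads = 1989 N·m counterclockwise.
The upward force F acts at the left end, arm 4.6 m, giving F × 4.6 clockwise.
Balancing moments: F × 4.6 = 1989, giving F = 1989 / 4.6 = 432 N.

F ≈ 432 N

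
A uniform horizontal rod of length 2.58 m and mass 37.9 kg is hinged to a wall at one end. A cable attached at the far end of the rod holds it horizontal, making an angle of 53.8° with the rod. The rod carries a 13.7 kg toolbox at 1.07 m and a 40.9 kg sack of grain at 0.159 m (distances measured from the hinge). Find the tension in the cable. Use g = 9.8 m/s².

T ≈ 330 N

Take moments about the hinge.
Beam weight: 37.9 × 9.8 = 371.4 N down at 1.29 m → arm 1.29 m, τ = 371.4 × 1.29 = 479.1 N·m clockwise.
Toolbox: 13.7 × 9.8 = 134.3 N down at 1.07 m → arm 1.07 m, τ = 134.3 × 1.07 = 143.7 N·m clockwise.
Sack of grain: 40.9 × 9.8 = 400.8 N down at 0.159 m → arm 0.159 m, τ = 400.8 × 0.159 = 63.73 N·m clockwise.
Total clockwise load moment = 686.5 N·m.
The cable tension T acts at 2.58 m; only its component perpendicular to the rod, T sinθ, produces torque. sin 53.8° = 0.807.
For rotational equilibrium, T × 2.58 × 0.807 = 686.5, so T = 686.5 / 2.082 = 330 N.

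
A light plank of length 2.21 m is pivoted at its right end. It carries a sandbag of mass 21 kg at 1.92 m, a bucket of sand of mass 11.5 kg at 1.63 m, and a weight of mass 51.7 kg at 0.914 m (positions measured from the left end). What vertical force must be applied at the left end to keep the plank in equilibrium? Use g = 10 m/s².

F ≈ 361 N

Taking torques about the right end:
Sandbag: 21 × 10 = 210 N down at 1.92 m → arm 0.29 m, τ = 210 × 0.29 = 60.9 N·m counterclockwise.
Bucket of sand: 11.5 × 10 = 115 N down at 1.63 m → arm 0.58 m, τ = 115 × 0.58 = 66.7 N·m counterclockwise.
Weight: 51.7 × 10 = 517 N down at 0.914 m → arm 1.296 m, τ = 517 × 1.296 = 670 N·m counterclockwise.
Net moment of the loads = 797.6 N·m counterclockwise.
The upward force F acts at the left end, arm 2.21 m, giving F × 2.21 clockwise.
Στ = 0 ⇒ F × 2.21 = 797.6 ⇒ F = 797.6 / 2.21 = 361 N.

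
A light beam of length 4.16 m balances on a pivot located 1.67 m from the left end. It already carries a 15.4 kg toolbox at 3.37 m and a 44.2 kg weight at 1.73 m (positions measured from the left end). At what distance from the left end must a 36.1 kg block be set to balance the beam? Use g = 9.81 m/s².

Choose the pivot (at 1.67 m from the left end) as the axis so the support reaction has zero arm there.
Toolbox: 15.4 × 9.81 = 151.1 N down at 3.37 m → arm 1.7 m, τ = 151.1 × 1.7 = 256.9 N·m clockwise.
Weight: 44.2 × 9.81 = 433.6 N down at 1.73 m → arm 0.06 m, τ = 433.6 × 0.06 = 26.02 N·m clockwise.
Net moment of existing loads = 282.9 N·m clockwise.
The block weighs 36.1 × 9.81 = 354.1 N and must supply an equal counterclockwise moment, so its lever arm about the pivot is 282.9 / 354.1 = 0.799 m.
That puts it at 1.67 − 0.799 = 0.871 m from the left end.

x ≈ 0.871 m from the left end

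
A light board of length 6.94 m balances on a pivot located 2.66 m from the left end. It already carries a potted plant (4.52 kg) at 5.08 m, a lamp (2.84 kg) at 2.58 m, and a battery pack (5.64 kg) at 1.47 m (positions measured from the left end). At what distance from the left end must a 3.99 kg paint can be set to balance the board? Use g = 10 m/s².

Taking torques about the pivot (at 2.66 m from the left end):
Potted plant: 4.52 × 10 = 45.2 N down at 5.08 m → arm 2.42 m, τ = 45.2 × 2.42 = 109.4 N·m clockwise.
Lamp: 2.84 × 10 = 28.4 N down at 2.58 m → arm 0.08 m, τ = 28.4 × 0.08 = 2.272 N·m counterclockwise.
Battery pack: 5.64 × 10 = 56.4 N down at 1.47 m → arm 1.19 m, τ = 56.4 × 1.19 = 67.12 N·m counterclockwise.
Net moment of existing loads = 40.01 N·m clockwise.
The paint can weighs 3.99 × 10 = 39.9 N and must supply an equal counterclockwise moment, so its lever arm about the pivot is 40.01 / 39.9 = 1 m.
That puts it at 2.66 − 1 = 1.66 m from the left end.

x ≈ 1.66 m from the left end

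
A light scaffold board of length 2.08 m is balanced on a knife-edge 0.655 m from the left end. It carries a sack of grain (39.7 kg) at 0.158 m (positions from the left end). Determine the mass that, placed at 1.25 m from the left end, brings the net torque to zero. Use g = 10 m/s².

m ≈ 33.2 kg

Sum moments about the knife-edge (at 0.655 m from the left end) (the support reaction has zero arm there).
Sack of grain: 39.7 × 10 = 397 N down at 0.158 m → arm 0.497 m, τ = 397 × 0.497 = 197.3 N·m counterclockwise.
Net moment of known loads = 197.3 N·m counterclockwise.
An unknown mass m at 1.25 m has arm 0.595 m; its moment is m·g·0.595 clockwise.
For rotational equilibrium, m × 10 × 0.595 = 197.3, so m = 197.3 / (10 × 0.595) = 33.2 kg.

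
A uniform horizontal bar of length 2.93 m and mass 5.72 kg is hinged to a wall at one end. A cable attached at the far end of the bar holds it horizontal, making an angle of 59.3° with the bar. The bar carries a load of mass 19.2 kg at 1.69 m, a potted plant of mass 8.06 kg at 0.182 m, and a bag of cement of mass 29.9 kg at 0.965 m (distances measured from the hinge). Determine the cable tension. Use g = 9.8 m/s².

T ≈ 277 N

Choose the hinge as the axis so the unknown hinge reaction has zero arm there.
Beam weight: 5.72 × 9.8 = 56.06 N down at 1.465 m → arm 1.465 m, τ = 56.06 × 1.465 = 82.13 N·m clockwise.
Load: 19.2 × 9.8 = 188.2 N down at 1.69 m → arm 1.69 m, τ = 188.2 × 1.69 = 318.1 N·m clockwise.
Potted plant: 8.06 × 9.8 = 78.99 N down at 0.182 m → arm 0.182 m, τ = 78.99 × 0.182 = 14.38 N·m clockwise.
Bag of cement: 29.9 × 9.8 = 293 N down at 0.965 m → arm 0.965 m, τ = 293 × 0.965 = 282.7 N·m clockwise.
Total clockwise load moment = 697.3 N·m.
The cable tension T acts at 2.93 m; only its component perpendicular to the bar, T sinθ, produces torque. sin 59.3° = 0.8599.
Στ = 0 ⇒ T × 2.93 × 0.8599 = 697.3 ⇒ T = 697.3 / 2.52 = 277 N.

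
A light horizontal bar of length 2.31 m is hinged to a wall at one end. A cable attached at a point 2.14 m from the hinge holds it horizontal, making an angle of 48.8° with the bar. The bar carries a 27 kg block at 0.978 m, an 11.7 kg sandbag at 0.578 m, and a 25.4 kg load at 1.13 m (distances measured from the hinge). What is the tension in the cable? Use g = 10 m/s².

Taking torques about the hinge:
Block: 27 × 10 = 270 N down at 0.978 m → arm 0.978 m, τ = 270 × 0.978 = 264.1 N·m clockwise.
Sandbag: 11.7 × 10 = 117 N down at 0.578 m → arm 0.578 m, τ = 117 × 0.578 = 67.63 N·m clockwise.
Load: 25.4 × 10 = 254 N down at 1.13 m → arm 1.13 m, τ = 254 × 1.13 = 287 N·m clockwise.
Total clockwise load moment = 618.7 N·m.
The cable tension T acts at 2.14 m; only its component perpendicular to the bar, T sinθ, produces torque. sin 48.8° = 0.7524.
Balancing moments: T × 2.14 × 0.7524 = 618.7, giving T = 618.7 / 1.61 = 384 N.

T ≈ 384 N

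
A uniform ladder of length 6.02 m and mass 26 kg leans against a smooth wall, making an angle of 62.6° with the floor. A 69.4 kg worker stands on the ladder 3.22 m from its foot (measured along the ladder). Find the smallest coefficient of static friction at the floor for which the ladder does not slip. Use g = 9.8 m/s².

Sum moments about the foot of the ladder (the floor normal and friction both act there and drop out).
Ladder weight 26×9.8 = 254.8 N acts at 3.01 m along the ladder; its horizontal arm is 3.01·cos62.6° = 1.385 m → τ = 352.9 N·m clockwise.
Worker: 69.4×9.8 = 680.1 N at 3.22 m → arm 1.482 m → τ = 1008 N·m clockwise.
Wall normal N acts horizontally at the top; its moment arm is the height L sinθ = 6.02·sin62.6° = 5.345 m, counterclockwise.
Στ = 0 ⇒ N × 5.345 = 1361 ⇒ N = 254.6 N.
ΣFx = 0 ⇒ f = N_wall = 254.6 N. ΣFy = 0 ⇒ N_floor = 934.9 N.
μ_min = f / N_floor = 254.6 / 934.9 = 0.272.

μ_min ≈ 0.272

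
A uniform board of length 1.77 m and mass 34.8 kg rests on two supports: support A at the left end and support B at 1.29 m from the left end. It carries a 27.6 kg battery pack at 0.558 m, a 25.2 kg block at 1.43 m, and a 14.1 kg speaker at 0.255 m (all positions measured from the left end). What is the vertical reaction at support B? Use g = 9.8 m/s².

Take moments about support A.
Beam weight: 34.8 × 9.8 = 341 N down at 0.885 m → arm 0.885 m, τ = 341 × 0.885 = 301.8 N·m clockwise.
Battery pack: 27.6 × 9.8 = 270.5 N down at 0.558 m → arm 0.558 m, τ = 270.5 × 0.558 = 150.9 N·m clockwise.
Block: 25.2 × 9.8 = 247 N down at 1.43 m → arm 1.43 m, τ = 247 × 1.43 = 353.2 N·m clockwise.
Speaker: 14.1 × 9.8 = 138.2 N down at 0.255 m → arm 0.255 m, τ = 138.2 × 0.255 = 35.24 N·m clockwise.
Net load moment about support A = 841.1 N·m clockwise.
Reaction R at support B is upward at 1.29 m, arm 1.29 m → moment R × 1.29 counterclockwise.
For rotational equilibrium, R × 1.29 = 841.1, so R = 652 N.

R_B ≈ 652 N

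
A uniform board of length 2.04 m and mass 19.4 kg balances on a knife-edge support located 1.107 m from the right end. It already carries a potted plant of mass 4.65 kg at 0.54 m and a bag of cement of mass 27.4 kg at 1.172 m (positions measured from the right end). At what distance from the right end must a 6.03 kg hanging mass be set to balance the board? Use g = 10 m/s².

x ≈ 1.53 m from the right end

Choose the knife-edge support (at 1.107 m from the right end) as the axis so the support reaction has zero arm there.
Beam weight: 19.4 × 10 = 194 N down at 1.02 m → arm 0.087 m, τ = 194 × 0.087 = 16.88 N·m clockwise.
Potted plant: 4.65 × 10 = 46.5 N down at 0.54 m → arm 0.567 m, τ = 46.5 × 0.567 = 26.37 N·m clockwise.
Bag of cement: 27.4 × 10 = 274 N down at 1.172 m → arm 0.065 m, τ = 274 × 0.065 = 17.81 N·m counterclockwise.
Net moment of existing loads = 25.44 N·m clockwise.
The hanging mass weighs 6.03 × 10 = 60.3 N and must supply an equal counterclockwise moment, so its lever arm about the knife-edge support is 25.44 / 60.3 = 0.422 m.
That puts it at 1.107 + 0.422 = 1.53 m from the right end.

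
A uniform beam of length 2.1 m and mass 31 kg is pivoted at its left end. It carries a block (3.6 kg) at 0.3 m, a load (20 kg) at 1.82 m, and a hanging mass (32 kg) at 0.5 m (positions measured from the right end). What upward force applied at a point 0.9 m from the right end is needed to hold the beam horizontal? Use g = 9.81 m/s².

Taking torques about the left end:
Beam weight: 31 × 9.81 = 304.1 N down at 1.05 m → arm 1.05 m, τ = 304.1 × 1.05 = 319.3 N·m clockwise.
Block: 3.6 × 9.81 = 35.32 N down at 0.3 m → arm 1.8 m, τ = 35.32 × 1.8 = 63.58 N·m clockwise.
Load: 20 × 9.81 = 196.2 N down at 1.82 m → arm 0.28 m, τ = 196.2 × 0.28 = 54.94 N·m clockwise.
Hanging mass: 32 × 9.81 = 313.9 N down at 0.5 m → arm 1.6 m, τ = 313.9 × 1.6 = 502.2 N·m clockwise.
Net moment of the loads = 940 N·m clockwise.
The upward force F acts at a point 0.9 m from the right end, arm 1.2 m, giving F × 1.2 counterclockwise.
Στ = 0 ⇒ F × 1.2 = 940 ⇒ F = 940 / 1.2 = 783 N.

F ≈ 783 N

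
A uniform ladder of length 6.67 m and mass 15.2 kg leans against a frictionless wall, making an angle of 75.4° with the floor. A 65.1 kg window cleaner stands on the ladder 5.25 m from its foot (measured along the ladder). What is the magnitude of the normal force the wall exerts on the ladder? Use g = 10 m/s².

N_wall ≈ 153 N

Sum moments about the foot of the ladder (the floor normal and friction both act there and drop out).
Ladder weight 15.2×10 = 152 N acts at 3.335 m along the ladder; its horizontal arm is 3.335·cos75.4° = 0.8407 m → τ = 127.8 N·m clockwise.
Window cleaner: 65.1×10 = 651 N at 5.25 m → arm 1.323 m → τ = 861.3 N·m clockwise.
Wall normal N acts horizontally at the top; its moment arm is the height L sinθ = 6.67·sin75.4° = 6.455 m, counterclockwise.
Στ = 0 ⇒ N × 6.455 = 989.1 ⇒ N = 153 N.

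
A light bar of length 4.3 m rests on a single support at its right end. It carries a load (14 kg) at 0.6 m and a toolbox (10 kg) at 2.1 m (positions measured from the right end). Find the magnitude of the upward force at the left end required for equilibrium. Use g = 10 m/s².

Taking torques about the right end:
Load: 14 × 10 = 140 N down at 0.6 m → arm 0.6 m, τ = 140 × 0.6 = 84 N·m counterclockwise.
Toolbox: 10 × 10 = 100 N down at 2.1 m → arm 2.1 m, τ = 100 × 2.1 = 210 N·m counterclockwise.
Net moment of the loads = 294 N·m counterclockwise.
The upward force F acts at the left end, arm 4.3 m, giving F × 4.3 clockwise.
Στ = 0 ⇒ F × 4.3 = 294 ⇒ F = 294 / 4.3 = 68.4 N.

F ≈ 68.4 N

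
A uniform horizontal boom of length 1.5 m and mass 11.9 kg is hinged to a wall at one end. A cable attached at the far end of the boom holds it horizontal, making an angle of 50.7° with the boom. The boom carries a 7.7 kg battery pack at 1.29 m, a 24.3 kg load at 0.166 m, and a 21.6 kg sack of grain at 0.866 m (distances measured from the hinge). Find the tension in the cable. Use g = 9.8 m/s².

Sum moments about the hinge (the unknown hinge reaction has zero arm there).
Beam weight: 11.9 × 9.8 = 116.6 N down at 0.75 m → arm 0.75 m, τ = 116.6 × 0.75 = 87.45 N·m clockwise.
Battery pack: 7.7 × 9.8 = 75.46 N down at 1.29 m → arm 1.29 m, τ = 75.46 × 1.29 = 97.34 N·m clockwise.
Load: 24.3 × 9.8 = 238.1 N down at 0.166 m → arm 0.166 m, τ = 238.1 × 0.166 = 39.52 N·m clockwise.
Sack of grain: 21.6 × 9.8 = 211.7 N down at 0.866 m → arm 0.866 m, τ = 211.7 × 0.866 = 183.3 N·m clockwise.
Total clockwise load moment = 407.6 N·m.
The cable tension T acts at 1.5 m; only its component perpendicular to the boom, T sinθ, produces torque. sin 50.7° = 0.7738.
Balancing moments: T × 1.5 × 0.7738 = 407.6, giving T = 407.6 / 1.161 = 351 N.

T ≈ 351 N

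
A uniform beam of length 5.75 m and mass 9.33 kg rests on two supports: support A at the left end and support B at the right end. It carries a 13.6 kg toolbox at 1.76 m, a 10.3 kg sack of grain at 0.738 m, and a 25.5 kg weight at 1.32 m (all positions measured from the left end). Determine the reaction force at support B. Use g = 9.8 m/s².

R_B ≈ 157 N

About support A:
Beam weight: 9.33 × 9.8 = 91.43 N down at 2.875 m → arm 2.875 m, τ = 91.43 × 2.875 = 262.9 N·m clockwise.
Toolbox: 13.6 × 9.8 = 133.3 N down at 1.76 m → arm 1.76 m, τ = 133.3 × 1.76 = 234.6 N·m clockwise.
Sack of grain: 10.3 × 9.8 = 100.9 N down at 0.738 m → arm 0.738 m, τ = 100.9 × 0.738 = 74.46 N·m clockwise.
Weight: 25.5 × 9.8 = 249.9 N down at 1.32 m → arm 1.32 m, τ = 249.9 × 1.32 = 329.9 N·m clockwise.
Net load moment about support A = 901.9 N·m clockwise.
Reaction R at support B is upward at 5.75 m, arm 5.75 m → moment R × 5.75 counterclockwise.
Στ = 0 ⇒ R × 5.75 = 901.9 ⇒ R = 157 N.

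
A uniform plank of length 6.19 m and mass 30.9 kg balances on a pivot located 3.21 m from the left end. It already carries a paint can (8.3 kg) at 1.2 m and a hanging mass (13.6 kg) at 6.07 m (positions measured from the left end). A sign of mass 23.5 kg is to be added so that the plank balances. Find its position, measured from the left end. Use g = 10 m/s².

Sum moments about the pivot (at 3.21 m from the left end) (the support reaction has zero arm there).
Beam weight: 30.9 × 10 = 309 N down at 3.095 m → arm 0.115 m, τ = 309 × 0.115 = 35.54 N·m counterclockwise.
Paint can: 8.3 × 10 = 83 N down at 1.2 m → arm 2.01 m, τ = 83 × 2.01 = 166.8 N·m counterclockwise.
Hanging mass: 13.6 × 10 = 136 N down at 6.07 m → arm 2.86 m, τ = 136 × 2.86 = 389 N·m clockwise.
Net moment of existing loads = 186.7 N·m clockwise.
The sign weighs 23.5 × 10 = 235 N and must supply an equal counterclockwise moment, so its lever arm about the pivot is 186.7 / 235 = 0.794 m.
That puts it at 3.21 − 0.794 = 2.42 m from the left end.

x ≈ 2.42 m from the left end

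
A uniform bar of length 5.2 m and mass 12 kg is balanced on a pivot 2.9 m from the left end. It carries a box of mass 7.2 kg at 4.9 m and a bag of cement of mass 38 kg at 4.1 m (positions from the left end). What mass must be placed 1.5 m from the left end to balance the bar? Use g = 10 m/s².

Sum moments about the pivot (at 2.9 m from the left end) (the support reaction has zero arm there).
Beam weight: 12 × 10 = 120 N down at 2.6 m → arm 0.3 m, τ = 120 × 0.3 = 36 N·m counterclockwise.
Box: 7.2 × 10 = 72 N down at 4.9 m → arm 2 m, τ = 72 × 2 = 144 N·m clockwise.
Bag of cement: 38 × 10 = 380 N down at 4.1 m → arm 1.2 m, τ = 380 × 1.2 = 456 N·m clockwise.
Net moment of known loads = 564 N·m clockwise.
An unknown mass m at 1.5 m has arm 1.4 m; its moment is m·g·1.4 counterclockwise.
For rotational equilibrium, m × 10 × 1.4 = 564, so m = 564 / (10 × 1.4) = 40.3 kg.

m ≈ 40.3 kg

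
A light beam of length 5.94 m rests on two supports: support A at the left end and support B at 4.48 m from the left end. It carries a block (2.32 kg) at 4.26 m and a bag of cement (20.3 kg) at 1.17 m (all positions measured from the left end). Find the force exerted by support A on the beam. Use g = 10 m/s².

R_A ≈ 151 N

Choose support B as the axis so its reaction then has zero moment arm.
Block: 2.32 × 10 = 23.2 N down at 4.26 m → arm 0.22 m, τ = 23.2 × 0.22 = 5.104 N·m counterclockwise.
Bag of cement: 20.3 × 10 = 203 N down at 1.17 m → arm 3.31 m, τ = 203 × 3.31 = 671.9 N·m counterclockwise.
Net load moment about support B = 677 N·m counterclockwise.
Reaction R at support A is upward at 0 m, arm 4.48 m → moment R × 4.48 clockwise.
Balancing moments: R × 4.48 = 677, giving R = 151 N.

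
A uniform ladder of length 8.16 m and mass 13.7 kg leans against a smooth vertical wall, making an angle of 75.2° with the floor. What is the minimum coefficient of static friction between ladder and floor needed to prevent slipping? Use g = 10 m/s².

μ_min ≈ 0.132

Taking torques about the foot of the ladder:
Ladder weight 13.7×10 = 137 N acts at 4.08 m along the ladder; its horizontal arm is 4.08·cos75.2° = 1.042 m → τ = 142.8 N·m clockwise.
Wall normal N acts horizontally at the top; its moment arm is the height L sinθ = 8.16·sin75.2° = 7.889 m, counterclockwise.
Balancing moments: N × 7.889 = 142.8, giving N = 18.1 N.
ΣFx = 0 ⇒ f = N_wall = 18.1 N. ΣFy = 0 ⇒ N_floor = 137 N.
μ_min = f / N_floor = 18.1 / 137 = 0.132.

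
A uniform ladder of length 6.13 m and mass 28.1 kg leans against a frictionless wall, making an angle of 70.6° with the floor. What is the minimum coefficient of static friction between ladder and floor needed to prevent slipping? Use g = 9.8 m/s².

μ_min ≈ 0.176

Take moments about the foot of the ladder.
Ladder weight 28.1×9.8 = 275.4 N acts at 3.065 m along the ladder; its horizontal arm is 3.065·cos70.6° = 1.018 m → τ = 280.4 N·m clockwise.
Wall normal N acts horizontally at the top; its moment arm is the height L sinθ = 6.13·sin70.6° = 5.782 m, counterclockwise.
Στ = 0 ⇒ N × 5.782 = 280.4 ⇒ N = 48.5 N.
ΣFx = 0 ⇒ f = N_wall = 48.5 N. ΣFy = 0 ⇒ N_floor = 275.4 N.
μ_min = f / N_floor = 48.5 / 275.4 = 0.176.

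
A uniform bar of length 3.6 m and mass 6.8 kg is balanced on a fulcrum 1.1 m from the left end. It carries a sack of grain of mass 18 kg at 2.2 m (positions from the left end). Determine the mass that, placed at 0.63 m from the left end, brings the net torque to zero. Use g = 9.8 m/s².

m ≈ 52.3 kg

Sum moments about the fulcrum (at 1.1 m from the left end) (the support reaction has zero arm there).
Beam weight: 6.8 × 9.8 = 66.64 N down at 1.8 m → arm 0.7 m, τ = 66.64 × 0.7 = 46.65 N·m clockwise.
Sack of grain: 18 × 9.8 = 176.4 N down at 2.2 m → arm 1.1 m, τ = 176.4 × 1.1 = 194 N·m clockwise.
Net moment of known loads = 240.7 N·m clockwise.
An unknown mass m at 0.63 m has arm 0.47 m; its moment is m·g·0.47 counterclockwise.
Balancing moments: m × 9.8 × 0.47 = 240.7, giving m = 240.7 / (9.8 × 0.47) = 52.3 kg.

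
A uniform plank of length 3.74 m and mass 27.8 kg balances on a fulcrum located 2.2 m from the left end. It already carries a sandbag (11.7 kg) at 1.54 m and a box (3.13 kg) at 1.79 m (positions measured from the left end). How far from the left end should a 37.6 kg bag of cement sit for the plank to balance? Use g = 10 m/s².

x ≈ 2.68 m from the left end

About the fulcrum (at 2.2 m from the left end):
Beam weight: 27.8 × 10 = 278 N down at 1.87 m → arm 0.33 m, τ = 278 × 0.33 = 91.74 N·m counterclockwise.
Sandbag: 11.7 × 10 = 117 N down at 1.54 m → arm 0.66 m, τ = 117 × 0.66 = 77.22 N·m counterclockwise.
Box: 3.13 × 10 = 31.3 N down at 1.79 m → arm 0.41 m, τ = 31.3 × 0.41 = 12.83 N·m counterclockwise.
Net moment of existing loads = 181.8 N·m counterclockwise.
The bag of cement weighs 37.6 × 10 = 376 N and must supply an equal clockwise moment, so its lever arm about the fulcrum is 181.8 / 376 = 0.484 m.
That puts it at 2.2 + 0.484 = 2.68 m from the left end.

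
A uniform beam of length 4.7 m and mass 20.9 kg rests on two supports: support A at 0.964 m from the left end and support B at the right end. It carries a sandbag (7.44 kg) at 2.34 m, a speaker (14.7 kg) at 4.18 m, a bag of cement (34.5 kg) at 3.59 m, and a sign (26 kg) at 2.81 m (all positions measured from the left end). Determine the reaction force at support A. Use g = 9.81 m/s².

R_A ≈ 425 N

Choose support B as the axis so its reaction then has zero moment arm.
Beam weight: 20.9 × 9.81 = 205 N down at 2.35 m → arm 2.35 m, τ = 205 × 2.35 = 481.8 N·m counterclockwise.
Sandbag: 7.44 × 9.81 = 72.99 N down at 2.34 m → arm 2.36 m, τ = 72.99 × 2.36 = 172.3 N·m counterclockwise.
Speaker: 14.7 × 9.81 = 144.2 N down at 4.18 m → arm 0.52 m, τ = 144.2 × 0.52 = 74.98 N·m counterclockwise.
Bag of cement: 34.5 × 9.81 = 338.4 N down at 3.59 m → arm 1.11 m, τ = 338.4 × 1.11 = 375.6 N·m counterclockwise.
Sign: 26 × 9.81 = 255.1 N down at 2.81 m → arm 1.89 m, τ = 255.1 × 1.89 = 482.1 N·m counterclockwise.
Net load moment about support B = 1587 N·m counterclockwise.
Reaction R at support A is upward at 0.964 m, arm 3.736 m → moment R × 3.736 clockwise.
Setting net torque to zero: R × 3.736 = 1587 → R = 425 N.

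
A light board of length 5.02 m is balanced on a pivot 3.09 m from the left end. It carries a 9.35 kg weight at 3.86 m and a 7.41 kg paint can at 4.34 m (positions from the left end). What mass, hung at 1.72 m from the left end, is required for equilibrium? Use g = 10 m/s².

m ≈ 12 kg

About the pivot (at 3.09 m from the left end):
Weight: 9.35 × 10 = 93.5 N down at 3.86 m → arm 0.77 m, τ = 93.5 × 0.77 = 72 N·m clockwise.
Paint can: 7.41 × 10 = 74.1 N down at 4.34 m → arm 1.25 m, τ = 74.1 × 1.25 = 92.62 N·m clockwise.
Net moment of known loads = 164.6 N·m clockwise.
An unknown mass m at 1.72 m has arm 1.37 m; its moment is m·g·1.37 counterclockwise.
Στ = 0 ⇒ m × 10 × 1.37 = 164.6 ⇒ m = 164.6 / (10 × 1.37) = 12 kg.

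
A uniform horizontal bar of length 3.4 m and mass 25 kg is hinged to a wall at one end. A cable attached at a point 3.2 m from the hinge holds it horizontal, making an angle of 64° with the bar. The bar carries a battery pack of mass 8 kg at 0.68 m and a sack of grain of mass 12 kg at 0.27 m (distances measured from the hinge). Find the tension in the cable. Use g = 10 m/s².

About the hinge:
Beam weight: 25 × 10 = 250 N down at 1.7 m → arm 1.7 m, τ = 250 × 1.7 = 425 N·m clockwise.
Battery pack: 8 × 10 = 80 N down at 0.68 m → arm 0.68 m, τ = 80 × 0.68 = 54.4 N·m clockwise.
Sack of grain: 12 × 10 = 120 N down at 0.27 m → arm 0.27 m, τ = 120 × 0.27 = 32.4 N·m clockwise.
Total clockwise load moment = 511.8 N·m.
The cable tension T acts at 3.2 m; only its component perpendicular to the bar, T sinθ, produces torque. sin 64° = 0.8988.
Balancing moments: T × 3.2 × 0.8988 = 511.8, giving T = 511.8 / 2.876 = 178 N.

T ≈ 178 N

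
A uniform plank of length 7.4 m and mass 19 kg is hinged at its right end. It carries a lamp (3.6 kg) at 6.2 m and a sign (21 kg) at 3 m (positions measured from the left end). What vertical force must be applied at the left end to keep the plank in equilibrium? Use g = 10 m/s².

F ≈ 226 N

Take moments about the right end.
Beam weight: 19 × 10 = 190 N down at 3.7 m → arm 3.7 m, τ = 190 × 3.7 = 703 N·m counterclockwise.
Lamp: 3.6 × 10 = 36 N down at 6.2 m → arm 1.2 m, τ = 36 × 1.2 = 43.2 N·m counterclockwise.
Sign: 21 × 10 = 210 N down at 3 m → arm 4.4 m, τ = 210 × 4.4 = 924 N·m counterclockwise.
Net moment of the loads = 1670 N·m counterclockwise.
The upward force F acts at the left end, arm 7.4 m, giving F × 7.4 clockwise.
Balancing moments: F × 7.4 = 1670, giving F = 1670 / 7.4 = 226 N.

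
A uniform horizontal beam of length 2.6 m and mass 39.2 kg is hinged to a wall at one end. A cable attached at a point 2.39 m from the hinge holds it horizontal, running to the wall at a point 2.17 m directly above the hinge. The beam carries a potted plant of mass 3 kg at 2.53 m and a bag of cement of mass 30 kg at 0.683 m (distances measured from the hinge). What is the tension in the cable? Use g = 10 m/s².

Choose the hinge as the axis so the unknown hinge reaction has zero arm there.
Beam weight: 39.2 × 10 = 392 N down at 1.3 m → arm 1.3 m, τ = 392 × 1.3 = 509.6 N·m clockwise.
Potted plant: 3 × 10 = 30 N down at 2.53 m → arm 2.53 m, τ = 30 × 2.53 = 75.9 N·m clockwise.
Bag of cement: 30 × 10 = 300 N down at 0.683 m → arm 0.683 m, τ = 300 × 0.683 = 204.9 N·m clockwise.
Total clockwise load moment = 790.4 N·m.
The cable tension T acts at 2.39 m; only its component perpendicular to the beam, T sinθ, produces torque. sinθ = h/√(h²+d²) = 2.17/√(2.17²+2.39²) = 0.6722.
Balancing moments: T × 2.39 × 0.6722 = 790.4, giving T = 790.4 / 1.607 = 492 N.

T ≈ 492 N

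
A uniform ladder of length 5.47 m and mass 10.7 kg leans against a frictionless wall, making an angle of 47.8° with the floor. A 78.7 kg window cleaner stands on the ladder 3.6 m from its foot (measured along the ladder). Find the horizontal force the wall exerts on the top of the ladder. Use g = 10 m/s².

N_wall ≈ 518 N

Sum moments about the foot of the ladder (the floor normal and friction both act there and drop out).
Ladder weight 10.7×10 = 107 N acts at 2.735 m along the ladder; its horizontal arm is 2.735·cos47.8° = 1.837 m → τ = 196.6 N·m clockwise.
Window cleaner: 78.7×10 = 787 N at 3.6 m → arm 2.418 m → τ = 1903 N·m clockwise.
Wall normal N acts horizontally at the top; its moment arm is the height L sinθ = 5.47·sin47.8° = 4.052 m, counterclockwise.
Στ = 0 ⇒ N × 4.052 = 2100 ⇒ N = 518 N.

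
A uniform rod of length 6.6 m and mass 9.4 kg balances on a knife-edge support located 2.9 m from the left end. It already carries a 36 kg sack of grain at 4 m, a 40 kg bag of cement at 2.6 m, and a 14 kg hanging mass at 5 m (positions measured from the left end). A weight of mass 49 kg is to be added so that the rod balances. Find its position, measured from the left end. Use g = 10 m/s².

x ≈ 1.66 m from the left end

Take moments about the knife-edge support (at 2.9 m from the left end).
Beam weight: 9.4 × 10 = 94 N down at 3.3 m → arm 0.4 m, τ = 94 × 0.4 = 37.6 N·m clockwise.
Sack of grain: 36 × 10 = 360 N down at 4 m → arm 1.1 m, τ = 360 × 1.1 = 396 N·m clockwise.
Bag of cement: 40 × 10 = 400 N down at 2.6 m → arm 0.3 m, τ = 400 × 0.3 = 120 N·m counterclockwise.
Hanging mass: 14 × 10 = 140 N down at 5 m → arm 2.1 m, τ = 140 × 2.1 = 294 N·m clockwise.
Net moment of existing loads = 607.6 N·m clockwise.
The weight weighs 49 × 10 = 490 N and must supply an equal counterclockwise moment, so its lever arm about the knife-edge support is 607.6 / 490 = 1.24 m.
That puts it at 2.9 − 1.24 = 1.66 m from the left end.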